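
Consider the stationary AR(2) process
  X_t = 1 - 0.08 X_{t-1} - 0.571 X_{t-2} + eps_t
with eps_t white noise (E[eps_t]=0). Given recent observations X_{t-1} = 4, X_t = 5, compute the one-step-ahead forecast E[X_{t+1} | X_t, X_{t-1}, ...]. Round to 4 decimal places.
E[X_{t+1} \mid \mathcal F_t] = -1.6840

For an AR(p) model X_t = c + sum_i phi_i X_{t-i} + eps_t, the
one-step-ahead conditional mean is
  E[X_{t+1} | X_t, ...] = c + sum_i phi_i X_{t+1-i}.
Substitute known values:
  E[X_{t+1} | ...] = 1 + (-0.08) * (5) + (-0.571) * (4)
                   = -1.6840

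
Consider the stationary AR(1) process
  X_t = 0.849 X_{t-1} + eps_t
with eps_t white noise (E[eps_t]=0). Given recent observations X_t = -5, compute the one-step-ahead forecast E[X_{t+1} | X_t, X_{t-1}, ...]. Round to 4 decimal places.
E[X_{t+1} \mid \mathcal F_t] = -4.2450

For an AR(p) model X_t = c + sum_i phi_i X_{t-i} + eps_t, the
one-step-ahead conditional mean is
  E[X_{t+1} | X_t, ...] = c + sum_i phi_i X_{t+1-i}.
Substitute known values:
  E[X_{t+1} | ...] = (0.849) * (-5)
                   = -4.2450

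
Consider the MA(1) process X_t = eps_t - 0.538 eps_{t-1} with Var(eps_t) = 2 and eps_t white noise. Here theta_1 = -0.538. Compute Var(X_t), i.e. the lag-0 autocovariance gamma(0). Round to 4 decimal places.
\gamma(0) = 2.5789

For an MA(q) process X_t = eps_t + sum_i theta_i eps_{t-i} with
Var(eps_t) = sigma^2, the variance is
  gamma(0) = sigma^2 * (1 + sum_i theta_i^2).
  sum_i theta_i^2 = (-0.538)^2 = 0.289444.
  gamma(0) = 2 * (1 + 0.289444) = 2 * 1.289444 = 2.578888, which rounds to 2.5789.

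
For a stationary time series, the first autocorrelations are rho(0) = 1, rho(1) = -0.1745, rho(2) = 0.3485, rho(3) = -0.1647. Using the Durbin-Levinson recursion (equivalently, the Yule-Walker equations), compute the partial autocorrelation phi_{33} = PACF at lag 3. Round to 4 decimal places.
\phi_{33} = -0.0770

The PACF at lag k is phi_{kk}, the last component of the solution
to the Yule-Walker system G_k phi = r_k where
  (G_k)_{ij} = rho(|i - j|), (r_k)_i = rho(i), i,j = 1..k.
Equivalently, Durbin-Levinson gives phi_{kk} iteratively:
  phi_{11} = rho(1)
  phi_{kk} = [rho(k) - sum_{j=1..k-1} phi_{k-1,j} rho(k-j)]
            / [1 - sum_{j=1..k-1} phi_{k-1,j} rho(j)],
  phi_{k,j} = phi_{k-1,j} - phi_{kk} phi_{k-1,k-j},  j = 1..k-1.
Step k = 1:
  phi_11 = rho(1) = -0.1745.
Step k = 2:
  phi_22 = [rho(2) - phi_11 rho(1)] / [1 - phi_11 rho(1)] = [0.3485 - (-0.1745)(-0.1745)] / [1 - (-0.1745)(-0.1745)]
         = 0.31804975 / 0.96954975 = 0.328039.
  Update: phi_21 = phi_11 - phi_22 phi_11 = -0.1745 - (0.328039)(-0.1745) = -0.117257.
Step k = 3:
  phi_33 = [rho(3) - phi_21 rho(2) - phi_22 rho(1)] / [1 - phi_21 rho(1) - phi_22 rho(2)]
    numerator   = -0.1647 - (-0.117257)(0.3485) - (0.328039)(-0.1745) = -0.06659311
    denominator = 1 - (-0.117257)(-0.1745) - (0.328039)(0.3485) = 0.86521715
  phi_33 = -0.06659311 / 0.86521715 = -0.077.
Therefore phi_{33} = -0.0770.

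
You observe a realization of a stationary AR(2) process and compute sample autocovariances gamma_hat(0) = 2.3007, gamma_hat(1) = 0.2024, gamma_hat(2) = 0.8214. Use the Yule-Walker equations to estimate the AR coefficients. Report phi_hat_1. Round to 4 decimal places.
\hat\phi_{1} = 0.0570

The Yule-Walker equations for an AR(p) process read, in matrix form,
  Gamma_p phi = r_p,   with   (Gamma_p)_{ij} = gamma(|i - j|),
                       (r_p)_i = gamma(i),   i,j = 1..p.
Substitute the sample gammas (Toeplitz matrix and right-hand side of size 2):
  Gamma_p = [[2.3007, 0.2024], [0.2024, 2.3007]]
  r_p     = [0.2024, 0.8214]
Written out:
  2.3007 phi_1 + 0.2024 phi_2 = 0.2024
  0.2024 phi_1 + 2.3007 phi_2 = 0.8214
Solve by Cramer's rule:
  det = gamma(0)^2 - gamma(1)^2 = (2.3007)^2 - (0.2024)^2 = 5.29322049 - 0.04096576 = 5.25225473
  phi_hat_1 = [gamma(1) gamma(0) - gamma(1) gamma(2)] / det = [(0.2024)(2.3007) - (0.2024)(0.8214)] / 5.25225473 = 0.29941032 / 5.25225473 = 0.057
  phi_hat_2 = [gamma(0) gamma(2) - gamma(1)^2] / det = [(2.3007)(0.8214) - (0.2024)^2] / 5.25225473 = 1.84882922 / 5.25225473 = 0.352
So phi_hat = [0.0570, 0.3520].
Therefore phi_hat_1 = 0.0570.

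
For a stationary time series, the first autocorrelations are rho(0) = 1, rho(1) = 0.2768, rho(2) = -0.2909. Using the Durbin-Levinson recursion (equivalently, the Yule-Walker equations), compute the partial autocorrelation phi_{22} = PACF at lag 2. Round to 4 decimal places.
\phi_{22} = -0.3980

The PACF at lag k is phi_{kk}, the last component of the solution
to the Yule-Walker system G_k phi = r_k where
  (G_k)_{ij} = rho(|i - j|), (r_k)_i = rho(i), i,j = 1..k.
Equivalently, Durbin-Levinson gives phi_{kk} iteratively:
  phi_{11} = rho(1)
  phi_{kk} = [rho(k) - sum_{j=1..k-1} phi_{k-1,j} rho(k-j)]
            / [1 - sum_{j=1..k-1} phi_{k-1,j} rho(j)],
  phi_{k,j} = phi_{k-1,j} - phi_{kk} phi_{k-1,k-j},  j = 1..k-1.
Step k = 1:
  phi_11 = rho(1) = 0.2768.
Step k = 2:
  phi_22 = [rho(2) - phi_11 rho(1)] / [1 - phi_11 rho(1)] = [-0.2909 - (0.2768)(0.2768)] / [1 - (0.2768)(0.2768)]
         = -0.36751824 / 0.92338176 = -0.398.
Therefore phi_{22} = -0.3980.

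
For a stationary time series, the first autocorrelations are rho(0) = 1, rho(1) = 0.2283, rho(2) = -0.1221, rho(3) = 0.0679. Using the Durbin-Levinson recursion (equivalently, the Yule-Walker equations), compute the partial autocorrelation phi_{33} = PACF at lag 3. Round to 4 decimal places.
\phi_{33} = 0.1560

The PACF at lag k is phi_{kk}, the last component of the solution
to the Yule-Walker system G_k phi = r_k where
  (G_k)_{ij} = rho(|i - j|), (r_k)_i = rho(i), i,j = 1..k.
Equivalently, Durbin-Levinson gives phi_{kk} iteratively:
  phi_{11} = rho(1)
  phi_{kk} = [rho(k) - sum_{j=1..k-1} phi_{k-1,j} rho(k-j)]
            / [1 - sum_{j=1..k-1} phi_{k-1,j} rho(j)],
  phi_{k,j} = phi_{k-1,j} - phi_{kk} phi_{k-1,k-j},  j = 1..k-1.
Step k = 1:
  phi_11 = rho(1) = 0.2283.
Step k = 2:
  phi_22 = [rho(2) - phi_11 rho(1)] / [1 - phi_11 rho(1)] = [-0.1221 - (0.2283)(0.2283)] / [1 - (0.2283)(0.2283)]
         = -0.17422089 / 0.94787911 = -0.183801.
  Update: phi_21 = phi_11 - phi_22 phi_11 = 0.2283 - (-0.183801)(0.2283) = 0.270262.
Step k = 3:
  phi_33 = [rho(3) - phi_21 rho(2) - phi_22 rho(1)] / [1 - phi_21 rho(1) - phi_22 rho(2)]
    numerator   = 0.0679 - (0.270262)(-0.1221) - (-0.183801)(0.2283) = 0.14286067
    denominator = 1 - (0.270262)(0.2283) - (-0.183801)(-0.1221) = 0.91585718
  phi_33 = 0.14286067 / 0.91585718 = 0.156.
Therefore phi_{33} = 0.1560.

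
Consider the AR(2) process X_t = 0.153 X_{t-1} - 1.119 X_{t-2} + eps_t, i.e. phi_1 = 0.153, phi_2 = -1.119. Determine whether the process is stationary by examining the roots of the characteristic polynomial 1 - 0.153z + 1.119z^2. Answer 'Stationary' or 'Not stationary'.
\text{Not stationary}

The AR(p) characteristic polynomial is P(z) = 1 - 0.153z + 1.119z^2.
Stationarity requires all roots to lie outside the unit circle, i.e. |z| > 1 for every root.
Set 1 + (-0.153) z + (1.119) z^2 = 0, i.e. a z^2 + b z + c = 0 with a = 1.119, b = -0.153, c = 1.
Discriminant D = b^2 - 4ac = (-0.153)^2 - 4*(1.119)*1 = 0.023409 - (4.476) = -4.452591.
D < 0, so the roots are the complex-conjugate pair z = (-b +/- i sqrt(-D)) / (2a) = 0.0684 +/- 0.9429i.
For a conjugate pair |z|^2 = z * conj(z) = (product of roots) = c/a = 1/(1.119) = 0.893655, so |z| = sqrt(0.893655) = 0.9453 for both roots.
Moduli of all roots: 0.9453, 0.9453.
All moduli strictly greater than 1? No.
Verdict: Not stationary.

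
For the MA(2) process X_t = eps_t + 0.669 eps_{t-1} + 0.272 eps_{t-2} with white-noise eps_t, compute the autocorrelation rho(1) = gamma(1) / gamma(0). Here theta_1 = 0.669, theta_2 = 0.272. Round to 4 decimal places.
\rho(1) = 0.5593

For an MA(q) process with theta_0 = 1, the autocovariance is
  gamma(k) = sigma^2 * sum_{i=0..q-k} theta_i * theta_{i+k},
and rho(k) = gamma(k) / gamma(0). Sigma^2 cancels.
  numerator   = (1)*(0.669) + (0.669)*(0.272) = 0.850968.
  denominator = (1)^2 + (0.669)^2 + (0.272)^2 = 1.521545.
  rho(1) = 0.850968 / 1.521545 = 0.5593.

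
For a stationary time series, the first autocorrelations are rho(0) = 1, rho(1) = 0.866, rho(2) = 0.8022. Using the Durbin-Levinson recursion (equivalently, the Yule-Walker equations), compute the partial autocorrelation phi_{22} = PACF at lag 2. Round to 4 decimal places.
\phi_{22} = 0.2089

The PACF at lag k is phi_{kk}, the last component of the solution
to the Yule-Walker system G_k phi = r_k where
  (G_k)_{ij} = rho(|i - j|), (r_k)_i = rho(i), i,j = 1..k.
Equivalently, Durbin-Levinson gives phi_{kk} iteratively:
  phi_{11} = rho(1)
  phi_{kk} = [rho(k) - sum_{j=1..k-1} phi_{k-1,j} rho(k-j)]
            / [1 - sum_{j=1..k-1} phi_{k-1,j} rho(j)],
  phi_{k,j} = phi_{k-1,j} - phi_{kk} phi_{k-1,k-j},  j = 1..k-1.
Step k = 1:
  phi_11 = rho(1) = 0.866.
Step k = 2:
  phi_22 = [rho(2) - phi_11 rho(1)] / [1 - phi_11 rho(1)] = [0.8022 - (0.866)(0.866)] / [1 - (0.866)(0.866)]
         = 0.052244 / 0.250044 = 0.2089.
Therefore phi_{22} = 0.2089.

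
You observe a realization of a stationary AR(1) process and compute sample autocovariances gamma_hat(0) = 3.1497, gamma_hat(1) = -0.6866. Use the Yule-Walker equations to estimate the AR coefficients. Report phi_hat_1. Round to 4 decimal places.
\hat\phi_{1} = -0.2180

The Yule-Walker equations for an AR(p) process read, in matrix form,
  Gamma_p phi = r_p,   with   (Gamma_p)_{ij} = gamma(|i - j|),
                       (r_p)_i = gamma(i),   i,j = 1..p.
Substitute the sample gammas (Toeplitz matrix and right-hand side of size 1):
  Gamma_p = [[3.1497]]
  r_p     = [-0.6866]
With p = 1 this is the single equation gamma(0) phi_1 = gamma(1):
  phi_hat_1 = gamma(1) / gamma(0) = -0.6866 / 3.1497 = -0.2180.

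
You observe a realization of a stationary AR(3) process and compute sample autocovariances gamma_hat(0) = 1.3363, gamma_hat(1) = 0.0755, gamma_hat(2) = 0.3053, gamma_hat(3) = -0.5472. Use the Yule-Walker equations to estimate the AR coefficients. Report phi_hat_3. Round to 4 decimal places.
\hat\phi_{3} = -0.4570

The Yule-Walker equations for an AR(p) process read, in matrix form,
  Gamma_p phi = r_p,   with   (Gamma_p)_{ij} = gamma(|i - j|),
                       (r_p)_i = gamma(i),   i,j = 1..p.
Substitute the sample gammas (Toeplitz matrix and right-hand side of size 3):
  Gamma_p = [[1.3363, 0.0755, 0.3053], [0.0755, 1.3363, 0.0755], [0.3053, 0.0755, 1.3363]]
  r_p     = [0.0755, 0.3053, -0.5472]
Written out (R1..R3):
  (R1) 1.3363 phi_1 + 0.0755 phi_2 + 0.3053 phi_3 = 0.0755
  (R2) 0.0755 phi_1 + 1.3363 phi_2 + 0.0755 phi_3 = 0.3053
  (R3) 0.3053 phi_1 + 0.0755 phi_2 + 1.3363 phi_3 = -0.5472
Gaussian elimination:
  R2 <- R2 - (0.0755/1.3363) R1 = R2 - (0.056499) R1:  1.332034 phi_2 + 0.058251 phi_3 = 0.301034
  R3 <- R3 - (0.3053/1.3363) R1 = R3 - (0.228467) R1:  0.058251 phi_2 + 1.266549 phi_3 = -0.564449
  R3 <- R3 - (0.058251/1.332034) R2 = R3 - (0.043731) R2:  1.264002 phi_3 = -0.577614
Back-substitution:
  phi_hat_3 = -0.577614 / 1.264002 = -0.456972
  phi_hat_2 = (0.301034 - (0.058251)(-0.456972)) / 1.332034 = 0.24598
  phi_hat_1 = (0.0755 - (0.0755)(0.24598) - (0.3053)(-0.456972)) / 1.3363 = 0.147005
So phi_hat = [0.1470, 0.2460, -0.4570].
Therefore phi_hat_3 = -0.4570.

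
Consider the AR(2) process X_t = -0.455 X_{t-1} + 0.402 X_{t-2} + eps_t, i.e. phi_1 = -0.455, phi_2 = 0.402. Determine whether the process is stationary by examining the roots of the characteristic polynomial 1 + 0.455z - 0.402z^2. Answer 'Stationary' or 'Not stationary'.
\text{Stationary}

The AR(p) characteristic polynomial is P(z) = 1 + 0.455z - 0.402z^2.
Stationarity requires all roots to lie outside the unit circle, i.e. |z| > 1 for every root.
Set 1 + (0.455) z + (-0.402) z^2 = 0, i.e. a z^2 + b z + c = 0 with a = -0.402, b = 0.455, c = 1.
Discriminant D = b^2 - 4ac = (0.455)^2 - 4*(-0.402)*1 = 0.207025 - (-1.608) = 1.815025.
D >= 0, so the roots are real: z = (-b +/- sqrt(D)) / (2a) = (-0.455 +/- 1.347229) / (-0.804).
  z_1 = (-0.455 + 1.347229) / (-0.804) = -1.1097,   |z_1| = 1.1097.
  z_2 = (-0.455 - 1.347229) / (-0.804) = 2.2416,   |z_2| = 2.2416.
Moduli of all roots: 1.1097, 2.2416.
All moduli strictly greater than 1? Yes.
Verdict: Stationary.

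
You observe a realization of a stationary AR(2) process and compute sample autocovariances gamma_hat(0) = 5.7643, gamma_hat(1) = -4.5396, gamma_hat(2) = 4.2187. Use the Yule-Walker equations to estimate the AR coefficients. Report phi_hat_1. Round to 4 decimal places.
\hat\phi_{1} = -0.5560

The Yule-Walker equations for an AR(p) process read, in matrix form,
  Gamma_p phi = r_p,   with   (Gamma_p)_{ij} = gamma(|i - j|),
                       (r_p)_i = gamma(i),   i,j = 1..p.
Substitute the sample gammas (Toeplitz matrix and right-hand side of size 2):
  Gamma_p = [[5.7643, -4.5396], [-4.5396, 5.7643]]
  r_p     = [-4.5396, 4.2187]
Written out:
  5.7643 phi_1 - 4.5396 phi_2 = -4.5396
  -4.5396 phi_1 + 5.7643 phi_2 = 4.2187
Solve by Cramer's rule:
  det = gamma(0)^2 - gamma(1)^2 = (5.7643)^2 - (-4.5396)^2 = 33.22715449 - 20.60796816 = 12.61918633
  phi_hat_1 = [gamma(1) gamma(0) - gamma(1) gamma(2)] / det = [(-4.5396)(5.7643) - (-4.5396)(4.2187)] / 12.61918633 = -7.01640576 / 12.61918633 = -0.556
  phi_hat_2 = [gamma(0) gamma(2) - gamma(1)^2] / det = [(5.7643)(4.2187) - (-4.5396)^2] / 12.61918633 = 3.70988425 / 12.61918633 = 0.294
So phi_hat = [-0.5560, 0.2940].
Therefore phi_hat_1 = -0.5560.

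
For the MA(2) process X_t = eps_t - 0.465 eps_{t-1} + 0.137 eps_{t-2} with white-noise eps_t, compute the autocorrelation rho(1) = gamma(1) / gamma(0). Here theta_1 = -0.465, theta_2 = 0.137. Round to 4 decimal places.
\rho(1) = -0.4281

For an MA(q) process with theta_0 = 1, the autocovariance is
  gamma(k) = sigma^2 * sum_{i=0..q-k} theta_i * theta_{i+k},
and rho(k) = gamma(k) / gamma(0). Sigma^2 cancels.
  numerator   = (1)*(-0.465) + (-0.465)*(0.137) = -0.528705.
  denominator = (1)^2 + (-0.465)^2 + (0.137)^2 = 1.234994.
  rho(1) = -0.528705 / 1.234994 = -0.4281.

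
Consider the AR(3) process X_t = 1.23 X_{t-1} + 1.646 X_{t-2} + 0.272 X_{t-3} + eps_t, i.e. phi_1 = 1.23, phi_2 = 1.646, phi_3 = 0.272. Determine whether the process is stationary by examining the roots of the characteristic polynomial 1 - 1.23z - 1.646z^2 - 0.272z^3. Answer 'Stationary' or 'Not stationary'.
\text{Not stationary}

The AR(p) characteristic polynomial is P(z) = 1 - 1.23z - 1.646z^2 - 0.272z^3.
Stationarity requires all roots to lie outside the unit circle, i.e. |z| > 1 for every root.
Degree 3: look for a simple real root z0 first, then factor out (1 - z/z0) and solve the remaining quadratic.
Testing z0 = -5: P(-5) = 1 + (-1.23)(-5) + (-1.646)(-5)^2 + (-0.272)(-5)^3
  = 1 + (6.15) + (-41.15) + (34) = 0.  So z_0 = -5 is a root, |z_0| = 5.
Divide out the factor (1 + 0.2 z) = (1 - z/z0) (since 1/z0 = -0.2):
  P(z) = (1 + 0.2 z)(1 + (-1.43) z + (-1.36) z^2)
  [check: z-coef -1.43 - (-0.2) = -1.23; z^2-coef -1.36 - (-0.2)(-1.43) = -1.646; z^3-coef -(-0.2)(-1.36) = -0.272.]
Remaining roots from the quadratic factor 1 + (-1.43) z + (-1.36) z^2:
  Set 1 + (-1.43) z + (-1.36) z^2 = 0, i.e. a z^2 + b z + c = 0 with a = -1.36, b = -1.43, c = 1.
  Discriminant D = b^2 - 4ac = (-1.43)^2 - 4*(-1.36)*1 = 2.0449 - (-5.44) = 7.4849.
  D >= 0, so the roots are real: z = (-b +/- sqrt(D)) / (2a) = (1.43 +/- 2.735855) / (-2.72).
    z_1 = (1.43 + 2.735855) / (-2.72) = -1.5316,   |z_1| = 1.5316.
    z_2 = (1.43 - 2.735855) / (-2.72) = 0.4801,   |z_2| = 0.4801.
Moduli of all roots: 5.0000, 1.5316, 0.4801.
All moduli strictly greater than 1? No.
Verdict: Not stationary.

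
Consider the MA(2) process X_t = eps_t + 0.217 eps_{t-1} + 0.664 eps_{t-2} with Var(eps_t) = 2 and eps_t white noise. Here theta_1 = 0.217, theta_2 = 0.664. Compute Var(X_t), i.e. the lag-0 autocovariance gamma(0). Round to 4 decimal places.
\gamma(0) = 2.9760

For an MA(q) process X_t = eps_t + sum_i theta_i eps_{t-i} with
Var(eps_t) = sigma^2, the variance is
  gamma(0) = sigma^2 * (1 + sum_i theta_i^2).
  sum_i theta_i^2 = (0.217)^2 + (0.664)^2 = 0.047089 + 0.440896 = 0.487985.
  gamma(0) = 2 * (1 + 0.487985) = 2 * 1.487985 = 2.97597, which rounds to 2.9760.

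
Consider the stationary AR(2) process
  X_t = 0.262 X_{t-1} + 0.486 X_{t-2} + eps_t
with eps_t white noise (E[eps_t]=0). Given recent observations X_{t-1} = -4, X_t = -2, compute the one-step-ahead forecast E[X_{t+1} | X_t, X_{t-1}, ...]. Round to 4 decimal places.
E[X_{t+1} \mid \mathcal F_t] = -2.4680

For an AR(p) model X_t = c + sum_i phi_i X_{t-i} + eps_t, the
one-step-ahead conditional mean is
  E[X_{t+1} | X_t, ...] = c + sum_i phi_i X_{t+1-i}.
Substitute known values:
  E[X_{t+1} | ...] = (0.262) * (-2) + (0.486) * (-4)
                   = -2.4680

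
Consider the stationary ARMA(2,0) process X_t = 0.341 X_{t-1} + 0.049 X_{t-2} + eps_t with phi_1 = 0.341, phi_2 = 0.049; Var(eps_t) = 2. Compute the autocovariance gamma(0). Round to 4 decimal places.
\gamma(0) = 2.3006

Multiply the model equation by X_{t-k} and take expectations. With theta_0 = psi_0 = 1 and psi_j the MA(infinity) weights, this gives
  gamma(k) - sum_i phi_i gamma(k-i) = c_k,
  c_k = sigma^2 * sum_{j=k..q} theta_j psi_{j-k}   (c_k = 0 for k > q),
using gamma(-m) = gamma(m).
Pure AR (q = 0): c_0 = sigma^2 = 2, c_k = 0 for k >= 1.
Equations for k = 0, 1, 2 (AR order 2, c_2 = 0):
  (E0) gamma(0) = phi_1 gamma(1) + phi_2 gamma(2) + c_0
  (E1) gamma(1) = phi_1 gamma(0) + phi_2 gamma(1) + c_1
  (E2) gamma(2) = phi_1 gamma(1) + phi_2 gamma(0)
From (E1): gamma(1) = A gamma(0) + B with
  A = phi_1 / (1 - phi_2) = 0.341 / 0.951 = 0.35857,   B = c_1 / (1 - phi_2) = 0 / 0.951 = 0.
Insert (E2) into (E0): gamma(0) (1 - phi_2^2) = phi_1 (1 + phi_2) gamma(1) + c_0.
  phi_1 (1 + phi_2) = (0.341)(1.049) = 0.357709,   1 - phi_2^2 = 0.997599.
Replace gamma(1) by A gamma(0) + B and collect gamma(0):
  gamma(0) [0.997599 - (0.357709)(0.35857)] = c_0 = 2
  gamma(0) * 0.869335 = 2
  gamma(0) = 2 / 0.869335 = 2.300608.
Therefore gamma(0) = 2.3006 (to 4 decimal places).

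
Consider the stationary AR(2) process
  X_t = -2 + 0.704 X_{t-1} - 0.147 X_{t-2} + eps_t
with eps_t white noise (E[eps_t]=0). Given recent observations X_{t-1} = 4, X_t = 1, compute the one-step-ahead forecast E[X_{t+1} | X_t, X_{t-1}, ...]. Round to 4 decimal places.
E[X_{t+1} \mid \mathcal F_t] = -1.8840

For an AR(p) model X_t = c + sum_i phi_i X_{t-i} + eps_t, the
one-step-ahead conditional mean is
  E[X_{t+1} | X_t, ...] = c + sum_i phi_i X_{t+1-i}.
Substitute known values:
  E[X_{t+1} | ...] = -2 + (0.704) * (1) + (-0.147) * (4)
                   = -1.8840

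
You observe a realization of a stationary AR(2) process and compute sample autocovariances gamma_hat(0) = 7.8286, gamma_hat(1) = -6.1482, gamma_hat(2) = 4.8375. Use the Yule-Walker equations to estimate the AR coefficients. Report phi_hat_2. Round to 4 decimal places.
\hat\phi_{2} = 0.0030

The Yule-Walker equations for an AR(p) process read, in matrix form,
  Gamma_p phi = r_p,   with   (Gamma_p)_{ij} = gamma(|i - j|),
                       (r_p)_i = gamma(i),   i,j = 1..p.
Substitute the sample gammas (Toeplitz matrix and right-hand side of size 2):
  Gamma_p = [[7.8286, -6.1482], [-6.1482, 7.8286]]
  r_p     = [-6.1482, 4.8375]
Written out:
  7.8286 phi_1 - 6.1482 phi_2 = -6.1482
  -6.1482 phi_1 + 7.8286 phi_2 = 4.8375
Solve by Cramer's rule:
  det = gamma(0)^2 - gamma(1)^2 = (7.8286)^2 - (-6.1482)^2 = 61.28697796 - 37.80036324 = 23.48661472
  phi_hat_1 = [gamma(1) gamma(0) - gamma(1) gamma(2)] / det = [(-6.1482)(7.8286) - (-6.1482)(4.8375)] / 23.48661472 = -18.38988102 / 23.48661472 = -0.783
  phi_hat_2 = [gamma(0) gamma(2) - gamma(1)^2] / det = [(7.8286)(4.8375) - (-6.1482)^2] / 23.48661472 = 0.07048926 / 23.48661472 = 0.003
So phi_hat = [-0.7830, 0.0030].
Therefore phi_hat_2 = 0.0030.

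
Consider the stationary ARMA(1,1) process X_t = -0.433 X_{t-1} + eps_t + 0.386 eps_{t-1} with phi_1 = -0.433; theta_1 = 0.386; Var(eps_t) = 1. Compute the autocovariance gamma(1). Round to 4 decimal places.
\gamma(1) = -0.0482

Multiply the model equation by X_{t-k} and take expectations. With theta_0 = psi_0 = 1 and psi_j the MA(infinity) weights, this gives
  gamma(k) - sum_i phi_i gamma(k-i) = c_k,
  c_k = sigma^2 * sum_{j=k..q} theta_j psi_{j-k}   (c_k = 0 for k > q),
using gamma(-m) = gamma(m).
psi-weights needed (psi_j = theta_j + sum_i phi_i psi_{j-i}):
  psi_1 = theta_1 + phi_1 = 0.386 + (-0.433) = -0.047
Right-hand sides:
  c_0 = sigma^2 (1 + theta_1 psi_1) = 1 * (1 + (0.386)(-0.047)) = 1 * 0.981858 = 0.981858
  c_1 = sigma^2 theta_1 = 1 * (0.386) = 0.386
  c_2 = 0
Equations for k = 0 and k = 1 (AR order 1):
  gamma(0) = phi_1 gamma(1) + c_0
  gamma(1) = phi_1 gamma(0) + c_1
Substituting the second into the first: gamma(0) (1 - phi_1^2) = c_0 + phi_1 c_1, so
  gamma(0) = (c_0 + phi_1 c_1) / (1 - phi_1^2) = (0.981858 + (-0.433)(0.386)) / (1 - (-0.433)^2) = 0.81472 / 0.812511 = 1.002719.
  gamma(1) = phi_1 gamma(0) + c_1 = (-0.433)(1.002719) + (0.386) = -0.048177.
Therefore gamma(1) = -0.0482 (to 4 decimal places).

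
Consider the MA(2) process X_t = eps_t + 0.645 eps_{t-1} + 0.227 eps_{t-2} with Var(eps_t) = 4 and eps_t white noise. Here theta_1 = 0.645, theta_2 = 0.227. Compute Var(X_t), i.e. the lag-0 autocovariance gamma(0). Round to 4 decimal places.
\gamma(0) = 5.8702

For an MA(q) process X_t = eps_t + sum_i theta_i eps_{t-i} with
Var(eps_t) = sigma^2, the variance is
  gamma(0) = sigma^2 * (1 + sum_i theta_i^2).
  sum_i theta_i^2 = (0.645)^2 + (0.227)^2 = 0.416025 + 0.051529 = 0.467554.
  gamma(0) = 4 * (1 + 0.467554) = 4 * 1.467554 = 5.870216, which rounds to 5.8702.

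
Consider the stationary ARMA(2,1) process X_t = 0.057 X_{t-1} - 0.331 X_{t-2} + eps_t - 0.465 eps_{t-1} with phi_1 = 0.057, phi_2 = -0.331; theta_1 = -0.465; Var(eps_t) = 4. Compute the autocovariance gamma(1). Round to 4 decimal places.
\gamma(1) = -1.1707

Multiply the model equation by X_{t-k} and take expectations. With theta_0 = psi_0 = 1 and psi_j the MA(infinity) weights, this gives
  gamma(k) - sum_i phi_i gamma(k-i) = c_k,
  c_k = sigma^2 * sum_{j=k..q} theta_j psi_{j-k}   (c_k = 0 for k > q),
using gamma(-m) = gamma(m).
psi-weights needed (psi_j = theta_j + sum_i phi_i psi_{j-i}):
  psi_1 = theta_1 + phi_1 = -0.465 + (0.057) = -0.408
Right-hand sides:
  c_0 = sigma^2 (1 + theta_1 psi_1) = 4 * (1 + (-0.465)(-0.408)) = 4 * 1.18972 = 4.75888
  c_1 = sigma^2 theta_1 = 4 * (-0.465) = -1.86
  c_2 = 0
Equations for k = 0, 1, 2 (AR order 2, c_2 = 0):
  (E0) gamma(0) = phi_1 gamma(1) + phi_2 gamma(2) + c_0
  (E1) gamma(1) = phi_1 gamma(0) + phi_2 gamma(1) + c_1
  (E2) gamma(2) = phi_1 gamma(1) + phi_2 gamma(0)
From (E1): gamma(1) = A gamma(0) + B with
  A = phi_1 / (1 - phi_2) = 0.057 / 1.331 = 0.042825,   B = c_1 / (1 - phi_2) = -1.86 / 1.331 = -1.397446.
Insert (E2) into (E0): gamma(0) (1 - phi_2^2) = phi_1 (1 + phi_2) gamma(1) + c_0.
  phi_1 (1 + phi_2) = (0.057)(0.669) = 0.038133,   1 - phi_2^2 = 0.890439.
Replace gamma(1) by A gamma(0) + B and collect gamma(0):
  gamma(0) [0.890439 - (0.038133)(0.042825)] = (0.038133)(-1.397446) + 4.75888
  gamma(0) * 0.888806 = 4.705591
  gamma(0) = 4.705591 / 0.888806 = 5.294284.
  gamma(1) = A gamma(0) + B = (0.042825)(5.294284) + (-1.397446) = -1.170718.
Therefore gamma(1) = -1.1707 (to 4 decimal places).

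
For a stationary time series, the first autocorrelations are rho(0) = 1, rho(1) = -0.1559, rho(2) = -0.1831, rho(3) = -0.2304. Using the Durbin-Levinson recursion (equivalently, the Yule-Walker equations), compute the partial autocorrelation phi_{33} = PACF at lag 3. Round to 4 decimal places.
\phi_{33} = -0.3200

The PACF at lag k is phi_{kk}, the last component of the solution
to the Yule-Walker system G_k phi = r_k where
  (G_k)_{ij} = rho(|i - j|), (r_k)_i = rho(i), i,j = 1..k.
Equivalently, Durbin-Levinson gives phi_{kk} iteratively:
  phi_{11} = rho(1)
  phi_{kk} = [rho(k) - sum_{j=1..k-1} phi_{k-1,j} rho(k-j)]
            / [1 - sum_{j=1..k-1} phi_{k-1,j} rho(j)],
  phi_{k,j} = phi_{k-1,j} - phi_{kk} phi_{k-1,k-j},  j = 1..k-1.
Step k = 1:
  phi_11 = rho(1) = -0.1559.
Step k = 2:
  phi_22 = [rho(2) - phi_11 rho(1)] / [1 - phi_11 rho(1)] = [-0.1831 - (-0.1559)(-0.1559)] / [1 - (-0.1559)(-0.1559)]
         = -0.20740481 / 0.97569519 = -0.212571.
  Update: phi_21 = phi_11 - phi_22 phi_11 = -0.1559 - (-0.212571)(-0.1559) = -0.18904.
Step k = 3:
  phi_33 = [rho(3) - phi_21 rho(2) - phi_22 rho(1)] / [1 - phi_21 rho(1) - phi_22 rho(2)]
    numerator   = -0.2304 - (-0.18904)(-0.1831) - (-0.212571)(-0.1559) = -0.29815307
    denominator = 1 - (-0.18904)(-0.1559) - (-0.212571)(-0.1831) = 0.93160688
  phi_33 = -0.29815307 / 0.93160688 = -0.32.
Therefore phi_{33} = -0.3200.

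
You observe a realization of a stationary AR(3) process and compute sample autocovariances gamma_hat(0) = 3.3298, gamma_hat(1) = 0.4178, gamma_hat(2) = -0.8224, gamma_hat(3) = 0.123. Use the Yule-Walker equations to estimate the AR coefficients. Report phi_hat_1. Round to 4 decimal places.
\hat\phi_{1} = 0.1910

The Yule-Walker equations for an AR(p) process read, in matrix form,
  Gamma_p phi = r_p,   with   (Gamma_p)_{ij} = gamma(|i - j|),
                       (r_p)_i = gamma(i),   i,j = 1..p.
Substitute the sample gammas (Toeplitz matrix and right-hand side of size 3):
  Gamma_p = [[3.3298, 0.4178, -0.8224], [0.4178, 3.3298, 0.4178], [-0.8224, 0.4178, 3.3298]]
  r_p     = [0.4178, -0.8224, 0.123]
Written out (R1..R3):
  (R1) 3.3298 phi_1 + 0.4178 phi_2 - 0.8224 phi_3 = 0.4178
  (R2) 0.4178 phi_1 + 3.3298 phi_2 + 0.4178 phi_3 = -0.8224
  (R3) -0.8224 phi_1 + 0.4178 phi_2 + 3.3298 phi_3 = 0.123
Gaussian elimination:
  R2 <- R2 - (0.4178/3.3298) R1 = R2 - (0.125473) R1:  3.277377 phi_2 + 0.520989 phi_3 = -0.874823
  R3 <- R3 - (-0.8224/3.3298) R1 = R3 - (-0.246982) R1:  0.520989 phi_2 + 3.126682 phi_3 = 0.226189
  R3 <- R3 - (0.520989/3.277377) R2 = R3 - (0.158965) R2:  3.043863 phi_3 = 0.365255
Back-substitution:
  phi_hat_3 = 0.365255 / 3.043863 = 0.119997
  phi_hat_2 = (-0.874823 - (0.520989)(0.119997)) / 3.277377 = -0.286003
  phi_hat_1 = (0.4178 - (0.4178)(-0.286003) - (-0.8224)(0.119997)) / 3.3298 = 0.190996
So phi_hat = [0.1910, -0.2860, 0.1200].
Therefore phi_hat_1 = 0.1910.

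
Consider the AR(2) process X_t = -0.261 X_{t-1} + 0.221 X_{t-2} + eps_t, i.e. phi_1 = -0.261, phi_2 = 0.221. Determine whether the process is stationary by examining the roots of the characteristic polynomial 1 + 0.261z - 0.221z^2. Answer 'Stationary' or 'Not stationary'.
\text{Stationary}

The AR(p) characteristic polynomial is P(z) = 1 + 0.261z - 0.221z^2.
Stationarity requires all roots to lie outside the unit circle, i.e. |z| > 1 for every root.
Set 1 + (0.261) z + (-0.221) z^2 = 0, i.e. a z^2 + b z + c = 0 with a = -0.221, b = 0.261, c = 1.
Discriminant D = b^2 - 4ac = (0.261)^2 - 4*(-0.221)*1 = 0.068121 - (-0.884) = 0.952121.
D >= 0, so the roots are real: z = (-b +/- sqrt(D)) / (2a) = (-0.261 +/- 0.975767) / (-0.442).
  z_1 = (-0.261 + 0.975767) / (-0.442) = -1.6171,   |z_1| = 1.6171.
  z_2 = (-0.261 - 0.975767) / (-0.442) = 2.7981,   |z_2| = 2.7981.
Moduli of all roots: 1.6171, 2.7981.
All moduli strictly greater than 1? Yes.
Verdict: Stationary.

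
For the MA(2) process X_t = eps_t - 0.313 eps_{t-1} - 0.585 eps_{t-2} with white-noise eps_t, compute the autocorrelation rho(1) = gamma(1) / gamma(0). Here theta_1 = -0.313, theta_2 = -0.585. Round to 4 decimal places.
\rho(1) = -0.0902

For an MA(q) process with theta_0 = 1, the autocovariance is
  gamma(k) = sigma^2 * sum_{i=0..q-k} theta_i * theta_{i+k},
and rho(k) = gamma(k) / gamma(0). Sigma^2 cancels.
  numerator   = (1)*(-0.313) + (-0.313)*(-0.585) = -0.129895.
  denominator = (1)^2 + (-0.313)^2 + (-0.585)^2 = 1.440194.
  rho(1) = -0.129895 / 1.440194 = -0.0902.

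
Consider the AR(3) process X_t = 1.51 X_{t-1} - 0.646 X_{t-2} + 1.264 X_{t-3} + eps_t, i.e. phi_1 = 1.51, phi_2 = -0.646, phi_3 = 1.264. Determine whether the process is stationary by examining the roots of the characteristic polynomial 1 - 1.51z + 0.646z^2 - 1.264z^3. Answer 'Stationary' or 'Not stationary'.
\text{Not stationary}

The AR(p) characteristic polynomial is P(z) = 1 - 1.51z + 0.646z^2 - 1.264z^3.
Stationarity requires all roots to lie outside the unit circle, i.e. |z| > 1 for every root.
Degree 3: look for a simple real root z0 first, then factor out (1 - z/z0) and solve the remaining quadratic.
Testing z0 = 0.625: P(0.625) = 1 + (-1.51)(0.625) + (0.646)(0.625)^2 + (-1.264)(0.625)^3
  = 1 + (-0.94375) + (0.252344) + (-0.308594) = 0.  So z_0 = 0.625 is a root, |z_0| = 0.625.
Divide out the factor (1 - 1.6 z) = (1 - z/z0) (since 1/z0 = 1.6):
  P(z) = (1 - 1.6 z)(1 + (0.09) z + (0.79) z^2)
  [check: z-coef 0.09 - (1.6) = -1.51; z^2-coef 0.79 - (1.6)(0.09) = 0.646; z^3-coef -(1.6)(0.79) = -1.264.]
Remaining roots from the quadratic factor 1 + (0.09) z + (0.79) z^2:
  Set 1 + (0.09) z + (0.79) z^2 = 0, i.e. a z^2 + b z + c = 0 with a = 0.79, b = 0.09, c = 1.
  Discriminant D = b^2 - 4ac = (0.09)^2 - 4*(0.79)*1 = 0.0081 - (3.16) = -3.1519.
  D < 0, so the roots are the complex-conjugate pair z = (-b +/- i sqrt(-D)) / (2a) = -0.057 +/- 1.1236i.
  For a conjugate pair |z|^2 = z * conj(z) = (product of roots) = c/a = 1/(0.79) = 1.265823, so |z| = sqrt(1.265823) = 1.1251 for both roots.
Moduli of all roots: 0.6250, 1.1251, 1.1251.
All moduli strictly greater than 1? No.
Verdict: Not stationary.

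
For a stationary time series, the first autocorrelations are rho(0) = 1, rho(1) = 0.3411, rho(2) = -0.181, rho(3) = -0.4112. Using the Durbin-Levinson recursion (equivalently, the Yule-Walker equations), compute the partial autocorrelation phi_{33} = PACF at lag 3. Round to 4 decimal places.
\phi_{33} = -0.2730

The PACF at lag k is phi_{kk}, the last component of the solution
to the Yule-Walker system G_k phi = r_k where
  (G_k)_{ij} = rho(|i - j|), (r_k)_i = rho(i), i,j = 1..k.
Equivalently, Durbin-Levinson gives phi_{kk} iteratively:
  phi_{11} = rho(1)
  phi_{kk} = [rho(k) - sum_{j=1..k-1} phi_{k-1,j} rho(k-j)]
            / [1 - sum_{j=1..k-1} phi_{k-1,j} rho(j)],
  phi_{k,j} = phi_{k-1,j} - phi_{kk} phi_{k-1,k-j},  j = 1..k-1.
Step k = 1:
  phi_11 = rho(1) = 0.3411.
Step k = 2:
  phi_22 = [rho(2) - phi_11 rho(1)] / [1 - phi_11 rho(1)] = [-0.181 - (0.3411)(0.3411)] / [1 - (0.3411)(0.3411)]
         = -0.29734921 / 0.88365079 = -0.336501.
  Update: phi_21 = phi_11 - phi_22 phi_11 = 0.3411 - (-0.336501)(0.3411) = 0.45588.
Step k = 3:
  phi_33 = [rho(3) - phi_21 rho(2) - phi_22 rho(1)] / [1 - phi_21 rho(1) - phi_22 rho(2)]
    numerator   = -0.4112 - (0.45588)(-0.181) - (-0.336501)(0.3411) = -0.21390521
    denominator = 1 - (0.45588)(0.3411) - (-0.336501)(-0.181) = 0.78359254
  phi_33 = -0.21390521 / 0.78359254 = -0.273.
Therefore phi_{33} = -0.2730.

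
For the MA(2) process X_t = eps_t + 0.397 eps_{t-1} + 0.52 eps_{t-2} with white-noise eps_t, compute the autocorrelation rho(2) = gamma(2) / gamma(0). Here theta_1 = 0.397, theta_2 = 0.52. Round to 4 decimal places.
\rho(2) = 0.3641

For an MA(q) process with theta_0 = 1, the autocovariance is
  gamma(k) = sigma^2 * sum_{i=0..q-k} theta_i * theta_{i+k},
and rho(k) = gamma(k) / gamma(0). Sigma^2 cancels.
  numerator   = (1)*(0.52) = 0.52.
  denominator = (1)^2 + (0.397)^2 + (0.52)^2 = 1.428009.
  rho(2) = 0.52 / 1.428009 = 0.3641.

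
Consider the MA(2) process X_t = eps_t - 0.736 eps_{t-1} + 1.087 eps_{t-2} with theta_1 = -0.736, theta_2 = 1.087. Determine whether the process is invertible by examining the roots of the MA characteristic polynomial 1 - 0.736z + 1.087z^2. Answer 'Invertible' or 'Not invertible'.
\text{Not invertible}

The MA(q) characteristic polynomial is P(z) = 1 - 0.736z + 1.087z^2.
Invertibility requires all roots to lie outside the unit circle, i.e. |z| > 1 for every root.
Set 1 + (-0.736) z + (1.087) z^2 = 0, i.e. a z^2 + b z + c = 0 with a = 1.087, b = -0.736, c = 1.
Discriminant D = b^2 - 4ac = (-0.736)^2 - 4*(1.087)*1 = 0.541696 - (4.348) = -3.806304.
D < 0, so the roots are the complex-conjugate pair z = (-b +/- i sqrt(-D)) / (2a) = 0.3385 +/- 0.8974i.
For a conjugate pair |z|^2 = z * conj(z) = (product of roots) = c/a = 1/(1.087) = 0.919963, so |z| = sqrt(0.919963) = 0.9591 for both roots.
Moduli of all roots: 0.9591, 0.9591.
All moduli strictly greater than 1? No.
Verdict: Not invertible.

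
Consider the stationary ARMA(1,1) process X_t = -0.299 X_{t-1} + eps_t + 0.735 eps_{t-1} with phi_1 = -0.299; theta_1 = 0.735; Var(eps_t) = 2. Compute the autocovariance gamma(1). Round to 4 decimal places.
\gamma(1) = 0.7472

Multiply the model equation by X_{t-k} and take expectations. With theta_0 = psi_0 = 1 and psi_j the MA(infinity) weights, this gives
  gamma(k) - sum_i phi_i gamma(k-i) = c_k,
  c_k = sigma^2 * sum_{j=k..q} theta_j psi_{j-k}   (c_k = 0 for k > q),
using gamma(-m) = gamma(m).
psi-weights needed (psi_j = theta_j + sum_i phi_i psi_{j-i}):
  psi_1 = theta_1 + phi_1 = 0.735 + (-0.299) = 0.436
Right-hand sides:
  c_0 = sigma^2 (1 + theta_1 psi_1) = 2 * (1 + (0.735)(0.436)) = 2 * 1.32046 = 2.64092
  c_1 = sigma^2 theta_1 = 2 * (0.735) = 1.47
  c_2 = 0
Equations for k = 0 and k = 1 (AR order 1):
  gamma(0) = phi_1 gamma(1) + c_0
  gamma(1) = phi_1 gamma(0) + c_1
Substituting the second into the first: gamma(0) (1 - phi_1^2) = c_0 + phi_1 c_1, so
  gamma(0) = (c_0 + phi_1 c_1) / (1 - phi_1^2) = (2.64092 + (-0.299)(1.47)) / (1 - (-0.299)^2) = 2.20139 / 0.910599 = 2.417519.
  gamma(1) = phi_1 gamma(0) + c_1 = (-0.299)(2.417519) + (1.47) = 0.747162.
Therefore gamma(1) = 0.7472 (to 4 decimal places).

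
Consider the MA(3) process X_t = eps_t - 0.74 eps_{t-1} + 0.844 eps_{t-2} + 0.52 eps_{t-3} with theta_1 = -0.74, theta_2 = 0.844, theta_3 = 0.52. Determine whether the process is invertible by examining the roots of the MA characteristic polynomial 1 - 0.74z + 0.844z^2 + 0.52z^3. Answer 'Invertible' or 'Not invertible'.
\text{Not invertible}

The MA(q) characteristic polynomial is P(z) = 1 - 0.74z + 0.844z^2 + 0.52z^3.
Invertibility requires all roots to lie outside the unit circle, i.e. |z| > 1 for every root.
Degree 3: look for a simple real root z0 first, then factor out (1 - z/z0) and solve the remaining quadratic.
Testing z0 = -2.5: P(-2.5) = 1 + (-0.74)(-2.5) + (0.844)(-2.5)^2 + (0.52)(-2.5)^3
  = 1 + (1.85) + (5.275) + (-8.125) = 0.  So z_0 = -2.5 is a root, |z_0| = 2.5.
Divide out the factor (1 + 0.4 z) = (1 - z/z0) (since 1/z0 = -0.4):
  P(z) = (1 + 0.4 z)(1 + (-1.14) z + (1.3) z^2)
  [check: z-coef -1.14 - (-0.4) = -0.74; z^2-coef 1.3 - (-0.4)(-1.14) = 0.844; z^3-coef -(-0.4)(1.3) = 0.52.]
Remaining roots from the quadratic factor 1 + (-1.14) z + (1.3) z^2:
  Set 1 + (-1.14) z + (1.3) z^2 = 0, i.e. a z^2 + b z + c = 0 with a = 1.3, b = -1.14, c = 1.
  Discriminant D = b^2 - 4ac = (-1.14)^2 - 4*(1.3)*1 = 1.2996 - (5.2) = -3.9004.
  D < 0, so the roots are the complex-conjugate pair z = (-b +/- i sqrt(-D)) / (2a) = 0.4385 +/- 0.7596i.
  For a conjugate pair |z|^2 = z * conj(z) = (product of roots) = c/a = 1/(1.3) = 0.769231, so |z| = sqrt(0.769231) = 0.8771 for both roots.
Moduli of all roots: 2.5000, 0.8771, 0.8771.
All moduli strictly greater than 1? No.
Verdict: Not invertible.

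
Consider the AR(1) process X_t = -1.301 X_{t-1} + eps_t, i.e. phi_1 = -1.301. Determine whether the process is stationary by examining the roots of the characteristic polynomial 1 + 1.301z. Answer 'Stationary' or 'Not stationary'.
\text{Not stationary}

The AR(p) characteristic polynomial is P(z) = 1 + 1.301z.
Stationarity requires all roots to lie outside the unit circle, i.e. |z| > 1 for every root.
This is linear in z: 1 + (1.301) z = 0  =>  z = -1/(1.301) = -0.76864,  |z| = 0.76864.
Moduli of all roots: 0.7686.
All moduli strictly greater than 1? No.
Verdict: Not stationary.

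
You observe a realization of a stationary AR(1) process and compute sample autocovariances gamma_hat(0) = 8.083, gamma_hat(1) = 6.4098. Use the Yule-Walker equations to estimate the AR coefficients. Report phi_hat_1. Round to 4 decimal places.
\hat\phi_{1} = 0.7930

The Yule-Walker equations for an AR(p) process read, in matrix form,
  Gamma_p phi = r_p,   with   (Gamma_p)_{ij} = gamma(|i - j|),
                       (r_p)_i = gamma(i),   i,j = 1..p.
Substitute the sample gammas (Toeplitz matrix and right-hand side of size 1):
  Gamma_p = [[8.083]]
  r_p     = [6.4098]
With p = 1 this is the single equation gamma(0) phi_1 = gamma(1):
  phi_hat_1 = gamma(1) / gamma(0) = 6.4098 / 8.083 = 0.7930.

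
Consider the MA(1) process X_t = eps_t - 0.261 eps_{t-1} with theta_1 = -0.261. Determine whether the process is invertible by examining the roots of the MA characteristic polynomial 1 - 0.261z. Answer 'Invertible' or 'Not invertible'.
\text{Invertible}

The MA(q) characteristic polynomial is P(z) = 1 - 0.261z.
Invertibility requires all roots to lie outside the unit circle, i.e. |z| > 1 for every root.
This is linear in z: 1 + (-0.261) z = 0  =>  z = -1/(-0.261) = 3.831418,  |z| = 3.831418.
Moduli of all roots: 3.8314.
All moduli strictly greater than 1? Yes.
Verdict: Invertible.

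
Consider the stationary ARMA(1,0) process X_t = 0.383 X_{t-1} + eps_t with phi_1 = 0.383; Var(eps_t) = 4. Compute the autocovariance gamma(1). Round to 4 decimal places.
\gamma(1) = 1.7954

Multiply the model equation by X_{t-k} and take expectations. With theta_0 = psi_0 = 1 and psi_j the MA(infinity) weights, this gives
  gamma(k) - sum_i phi_i gamma(k-i) = c_k,
  c_k = sigma^2 * sum_{j=k..q} theta_j psi_{j-k}   (c_k = 0 for k > q),
using gamma(-m) = gamma(m).
Pure AR (q = 0): c_0 = sigma^2 = 4, c_k = 0 for k >= 1.
Equations for k = 0 and k = 1 (AR order 1):
  gamma(0) = phi_1 gamma(1) + c_0
  gamma(1) = phi_1 gamma(0) + c_1
Substituting the second into the first: gamma(0) (1 - phi_1^2) = c_0 + phi_1 c_1, so
  gamma(0) = c_0 / (1 - phi_1^2) = 4 / (1 - (0.383)^2) = 4 / 0.853311 = 4.687623.
  gamma(1) = phi_1 gamma(0) = (0.383)(4.687623) = 1.795359.
Therefore gamma(1) = 1.7954 (to 4 decimal places).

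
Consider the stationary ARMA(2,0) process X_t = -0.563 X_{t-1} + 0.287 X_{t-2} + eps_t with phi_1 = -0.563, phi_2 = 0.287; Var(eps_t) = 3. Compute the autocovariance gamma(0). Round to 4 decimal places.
\gamma(0) = 8.6834

Multiply the model equation by X_{t-k} and take expectations. With theta_0 = psi_0 = 1 and psi_j the MA(infinity) weights, this gives
  gamma(k) - sum_i phi_i gamma(k-i) = c_k,
  c_k = sigma^2 * sum_{j=k..q} theta_j psi_{j-k}   (c_k = 0 for k > q),
using gamma(-m) = gamma(m).
Pure AR (q = 0): c_0 = sigma^2 = 3, c_k = 0 for k >= 1.
Equations for k = 0, 1, 2 (AR order 2, c_2 = 0):
  (E0) gamma(0) = phi_1 gamma(1) + phi_2 gamma(2) + c_0
  (E1) gamma(1) = phi_1 gamma(0) + phi_2 gamma(1) + c_1
  (E2) gamma(2) = phi_1 gamma(1) + phi_2 gamma(0)
From (E1): gamma(1) = A gamma(0) + B with
  A = phi_1 / (1 - phi_2) = -0.563 / 0.713 = -0.789621,   B = c_1 / (1 - phi_2) = 0 / 0.713 = 0.
Insert (E2) into (E0): gamma(0) (1 - phi_2^2) = phi_1 (1 + phi_2) gamma(1) + c_0.
  phi_1 (1 + phi_2) = (-0.563)(1.287) = -0.724581,   1 - phi_2^2 = 0.917631.
Replace gamma(1) by A gamma(0) + B and collect gamma(0):
  gamma(0) [0.917631 - (-0.724581)(-0.789621)] = c_0 = 3
  gamma(0) * 0.345486 = 3
  gamma(0) = 3 / 0.345486 = 8.68341.
Therefore gamma(0) = 8.6834 (to 4 decimal places).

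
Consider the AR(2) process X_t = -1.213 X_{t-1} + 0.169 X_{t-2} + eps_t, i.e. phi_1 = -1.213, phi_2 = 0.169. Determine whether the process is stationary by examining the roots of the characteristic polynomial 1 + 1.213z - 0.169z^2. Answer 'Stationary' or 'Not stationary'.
\text{Not stationary}

The AR(p) characteristic polynomial is P(z) = 1 + 1.213z - 0.169z^2.
Stationarity requires all roots to lie outside the unit circle, i.e. |z| > 1 for every root.
Set 1 + (1.213) z + (-0.169) z^2 = 0, i.e. a z^2 + b z + c = 0 with a = -0.169, b = 1.213, c = 1.
Discriminant D = b^2 - 4ac = (1.213)^2 - 4*(-0.169)*1 = 1.471369 - (-0.676) = 2.147369.
D >= 0, so the roots are real: z = (-b +/- sqrt(D)) / (2a) = (-1.213 +/- 1.46539) / (-0.338).
  z_1 = (-1.213 + 1.46539) / (-0.338) = -0.7467,   |z_1| = 0.7467.
  z_2 = (-1.213 - 1.46539) / (-0.338) = 7.9242,   |z_2| = 7.9242.
Moduli of all roots: 0.7467, 7.9242.
All moduli strictly greater than 1? No.
Verdict: Not stationary.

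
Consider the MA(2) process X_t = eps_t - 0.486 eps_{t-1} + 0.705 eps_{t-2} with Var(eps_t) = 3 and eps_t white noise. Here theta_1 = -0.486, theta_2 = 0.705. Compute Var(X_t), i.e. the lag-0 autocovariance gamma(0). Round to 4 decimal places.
\gamma(0) = 5.1997

For an MA(q) process X_t = eps_t + sum_i theta_i eps_{t-i} with
Var(eps_t) = sigma^2, the variance is
  gamma(0) = sigma^2 * (1 + sum_i theta_i^2).
  sum_i theta_i^2 = (-0.486)^2 + (0.705)^2 = 0.236196 + 0.497025 = 0.733221.
  gamma(0) = 3 * (1 + 0.733221) = 3 * 1.733221 = 5.199663, which rounds to 5.1997.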